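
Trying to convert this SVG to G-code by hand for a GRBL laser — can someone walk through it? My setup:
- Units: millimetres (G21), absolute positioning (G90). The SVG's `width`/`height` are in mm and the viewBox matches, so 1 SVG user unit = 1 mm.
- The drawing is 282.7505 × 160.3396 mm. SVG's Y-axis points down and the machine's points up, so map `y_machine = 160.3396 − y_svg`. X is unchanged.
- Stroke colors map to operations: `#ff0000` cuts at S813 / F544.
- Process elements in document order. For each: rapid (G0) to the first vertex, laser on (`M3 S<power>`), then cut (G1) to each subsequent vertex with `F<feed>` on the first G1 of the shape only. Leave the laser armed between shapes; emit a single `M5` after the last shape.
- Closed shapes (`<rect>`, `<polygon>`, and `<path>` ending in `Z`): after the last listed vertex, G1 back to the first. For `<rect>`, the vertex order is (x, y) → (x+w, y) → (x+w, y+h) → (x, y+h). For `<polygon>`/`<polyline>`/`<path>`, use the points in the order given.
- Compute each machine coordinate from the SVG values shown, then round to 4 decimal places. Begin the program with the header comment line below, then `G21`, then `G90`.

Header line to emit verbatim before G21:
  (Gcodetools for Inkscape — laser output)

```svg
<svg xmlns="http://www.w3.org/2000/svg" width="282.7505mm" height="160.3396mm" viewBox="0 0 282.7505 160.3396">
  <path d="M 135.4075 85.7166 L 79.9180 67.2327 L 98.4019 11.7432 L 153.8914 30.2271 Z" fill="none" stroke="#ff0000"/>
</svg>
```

Since the viewBox matches the mm dimensions, user units are millimetres directly. The only transform is the Y-flip y_m = 160.3396 − y_svg.

Shape 1 is a regular polygon drawn with `<path>`. Its stroke #ff0000 means cut at S813, F544. After flipping Y the toolpath is (135.4075,74.6230) → (79.9180,93.1069) → (98.4019,148.5964) → (153.8914,130.1125) → (135.4075,74.6230), returning to the start.

(Gcodetools for Inkscape — laser output)
G21
G90
G0 X135.4075 Y74.6230
M3 S813
G1 X79.9180 Y93.1069 F544
G1 X98.4019 Y148.5964
G1 X153.8914 Y130.1125
G1 X135.4075 Y74.6230
M5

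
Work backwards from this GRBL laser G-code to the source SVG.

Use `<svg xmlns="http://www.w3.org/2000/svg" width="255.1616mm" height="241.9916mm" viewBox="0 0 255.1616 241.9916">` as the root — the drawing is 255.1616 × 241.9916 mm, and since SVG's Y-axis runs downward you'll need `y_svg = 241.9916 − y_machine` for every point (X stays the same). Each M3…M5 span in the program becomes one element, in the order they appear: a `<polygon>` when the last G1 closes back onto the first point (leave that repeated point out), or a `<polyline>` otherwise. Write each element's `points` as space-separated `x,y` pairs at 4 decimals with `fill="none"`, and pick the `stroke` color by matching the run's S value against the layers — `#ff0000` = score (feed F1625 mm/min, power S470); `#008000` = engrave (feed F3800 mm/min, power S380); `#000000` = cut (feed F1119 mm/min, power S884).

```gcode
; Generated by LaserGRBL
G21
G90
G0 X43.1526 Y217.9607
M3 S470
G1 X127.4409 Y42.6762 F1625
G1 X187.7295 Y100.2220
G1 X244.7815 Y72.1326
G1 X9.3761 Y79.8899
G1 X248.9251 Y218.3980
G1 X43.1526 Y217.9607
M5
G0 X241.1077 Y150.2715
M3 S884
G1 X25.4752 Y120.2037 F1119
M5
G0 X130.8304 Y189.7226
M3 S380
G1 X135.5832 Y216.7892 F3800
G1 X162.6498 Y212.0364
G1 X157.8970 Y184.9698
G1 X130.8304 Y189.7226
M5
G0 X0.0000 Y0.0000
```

y_svg = 241.9916 − y_m.

[1] S470→`#ff0000` (score); closed run; points: 43.1526,24.0309 127.4409,199.3154 187.7295,141.7696 244.7815,169.8590 9.3761,162.1017 248.9251,23.5936

[2] S884→`#000000` (cut); open run; points: 241.1077,91.7201 25.4752,121.7879

[3] S380→`#008000` (engrave); closed run; points: 130.8304,52.2690 135.5832,25.2024 162.6498,29.9552 157.8970,57.0218

<svg xmlns="http://www.w3.org/2000/svg" width="255.1616mm" height="241.9916mm" viewBox="0 0 255.1616 241.9916">
  <polygon points="43.1526,24.0309 127.4409,199.3154 187.7295,141.7696 244.7815,169.8590 9.3761,162.1017 248.9251,23.5936" fill="none" stroke="#ff0000"/>
  <polyline points="241.1077,91.7201 25.4752,121.7879" fill="none" stroke="#000000"/>
  <polygon points="130.8304,52.2690 135.5832,25.2024 162.6498,29.9552 157.8970,57.0218" fill="none" stroke="#008000"/>
</svg>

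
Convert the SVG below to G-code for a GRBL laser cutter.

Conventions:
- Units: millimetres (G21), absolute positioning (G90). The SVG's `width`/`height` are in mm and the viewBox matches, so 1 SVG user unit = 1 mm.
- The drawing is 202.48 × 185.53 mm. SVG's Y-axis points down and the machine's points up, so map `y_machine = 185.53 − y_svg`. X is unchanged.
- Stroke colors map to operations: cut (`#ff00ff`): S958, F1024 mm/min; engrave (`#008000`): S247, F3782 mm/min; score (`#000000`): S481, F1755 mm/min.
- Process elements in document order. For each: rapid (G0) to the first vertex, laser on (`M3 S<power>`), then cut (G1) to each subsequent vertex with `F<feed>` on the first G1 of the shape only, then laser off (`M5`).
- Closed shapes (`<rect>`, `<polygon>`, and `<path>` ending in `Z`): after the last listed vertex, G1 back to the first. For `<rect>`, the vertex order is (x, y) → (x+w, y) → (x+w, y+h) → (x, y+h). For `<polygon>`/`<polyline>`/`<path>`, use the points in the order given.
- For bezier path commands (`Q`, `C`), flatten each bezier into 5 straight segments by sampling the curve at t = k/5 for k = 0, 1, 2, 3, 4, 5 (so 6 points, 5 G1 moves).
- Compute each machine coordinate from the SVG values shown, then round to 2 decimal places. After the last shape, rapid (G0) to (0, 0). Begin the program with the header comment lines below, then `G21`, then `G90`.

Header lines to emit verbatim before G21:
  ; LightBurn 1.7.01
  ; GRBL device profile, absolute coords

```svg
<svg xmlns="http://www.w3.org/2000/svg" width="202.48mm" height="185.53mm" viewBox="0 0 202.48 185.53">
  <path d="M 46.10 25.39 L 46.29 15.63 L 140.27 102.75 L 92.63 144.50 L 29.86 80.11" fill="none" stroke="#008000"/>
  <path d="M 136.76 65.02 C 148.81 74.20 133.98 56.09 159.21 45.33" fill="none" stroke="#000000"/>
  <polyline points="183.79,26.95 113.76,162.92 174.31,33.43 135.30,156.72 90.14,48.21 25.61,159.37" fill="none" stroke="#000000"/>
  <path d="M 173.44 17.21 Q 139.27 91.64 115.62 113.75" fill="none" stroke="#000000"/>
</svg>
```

Since the viewBox matches the mm dimensions, user units are millimetres directly. The only transform is the Y-flip y_m = 185.53 − y_svg.

Shape 1 is a open polyline drawn with `<path>`. Its stroke #008000 means engrave at S247, F3782. After flipping Y the toolpath is (46.10,160.14) → (46.29,169.90) → (140.27,82.78) → (92.63,41.03) → (29.86,105.42).

Shape 2 is a cubic bezier drawn with `<path>`. Its stroke #000000 means score at S481, F1755. After flipping Y the toolpath is (136.76,120.51) → (141.30,118.00) → (142.60,120.38) → (143.88,125.98) → (148.34,133.14) → (159.21,140.20).

Shape 3 is a open polyline drawn with `<polyline>`. Its stroke #000000 means score at S481, F1755. After flipping Y the toolpath is (183.79,158.58) → (113.76,22.61) → (174.31,152.10) → (135.30,28.81) → (90.14,137.32) → (25.61,26.16).

Shape 4 is a quadratic bezier drawn with `<path>`. Its stroke #000000 means score at S481, F1755. After flipping Y the toolpath is (173.44,168.32) → (160.19,140.64) → (147.79,117.15) → (136.22,97.84) → (125.50,82.72) → (115.62,71.78).

; LightBurn 1.7.01
; GRBL device profile, absolute coords
G21
G90
G0 X46.10 Y160.14
M3 S247
G1 X46.29 Y169.90 F3782
G1 X140.27 Y82.78
G1 X92.63 Y41.03
G1 X29.86 Y105.42
M5
G0 X136.76 Y120.51
M3 S481
G1 X141.30 Y118.00 F1755
G1 X142.60 Y120.38
G1 X143.88 Y125.98
G1 X148.34 Y133.14
G1 X159.21 Y140.20
M5
G0 X183.79 Y158.58
M3 S481
G1 X113.76 Y22.61 F1755
G1 X174.31 Y152.10
G1 X135.30 Y28.81
G1 X90.14 Y137.32
G1 X25.61 Y26.16
M5
G0 X173.44 Y168.32
M3 S481
G1 X160.19 Y140.64 F1755
G1 X147.79 Y117.15
G1 X136.22 Y97.84
G1 X125.50 Y82.72
G1 X115.62 Y71.78
M5
G0 X0.00 Y0.00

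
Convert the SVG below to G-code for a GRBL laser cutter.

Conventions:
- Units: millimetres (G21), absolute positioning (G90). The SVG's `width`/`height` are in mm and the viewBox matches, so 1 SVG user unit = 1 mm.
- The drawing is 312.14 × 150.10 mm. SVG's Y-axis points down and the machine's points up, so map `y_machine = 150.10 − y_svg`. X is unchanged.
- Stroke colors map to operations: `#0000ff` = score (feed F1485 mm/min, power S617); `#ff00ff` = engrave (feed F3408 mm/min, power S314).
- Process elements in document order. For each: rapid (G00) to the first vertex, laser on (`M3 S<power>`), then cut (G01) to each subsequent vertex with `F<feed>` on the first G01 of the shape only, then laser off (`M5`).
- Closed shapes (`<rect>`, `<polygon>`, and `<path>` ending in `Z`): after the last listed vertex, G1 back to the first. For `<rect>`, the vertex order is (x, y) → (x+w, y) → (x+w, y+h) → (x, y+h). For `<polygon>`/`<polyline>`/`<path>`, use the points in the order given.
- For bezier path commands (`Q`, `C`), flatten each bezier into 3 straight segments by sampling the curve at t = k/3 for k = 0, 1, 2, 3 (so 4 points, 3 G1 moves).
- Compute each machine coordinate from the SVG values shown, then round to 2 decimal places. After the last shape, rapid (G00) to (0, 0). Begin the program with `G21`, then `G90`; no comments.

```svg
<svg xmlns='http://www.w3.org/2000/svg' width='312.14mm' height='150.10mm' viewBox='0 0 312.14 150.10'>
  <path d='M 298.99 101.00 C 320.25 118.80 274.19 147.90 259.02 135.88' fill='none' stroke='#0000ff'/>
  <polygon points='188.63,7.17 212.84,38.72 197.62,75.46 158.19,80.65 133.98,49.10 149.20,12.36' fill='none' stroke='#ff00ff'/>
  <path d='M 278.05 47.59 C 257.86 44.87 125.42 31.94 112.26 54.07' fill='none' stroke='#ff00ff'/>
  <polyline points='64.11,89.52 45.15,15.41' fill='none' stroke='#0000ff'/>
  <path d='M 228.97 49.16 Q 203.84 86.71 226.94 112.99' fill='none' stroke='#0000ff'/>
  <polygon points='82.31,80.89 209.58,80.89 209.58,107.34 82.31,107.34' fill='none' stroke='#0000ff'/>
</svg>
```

G21
G90
G00 X298.99 Y49.10
M3 S617
G01 X301.45 Y29.47 F1485
G01 X280.85 Y13.97
G01 X259.02 Y14.22
M5
G00 X188.63 Y142.93
M3 S314
G01 X212.84 Y111.38 F3408
G01 X197.62 Y74.64
G01 X158.19 Y69.45
G01 X133.98 Y101.00
G01 X149.20 Y137.74
G01 X188.63 Y142.93
M5
G00 X278.05 Y102.51
M3 S314
G01 X229.02 Y106.96 F3408
G01 X156.60 Y108.15
G01 X112.26 Y96.03
M5
G00 X64.11 Y60.58
M3 S617
G01 X45.15 Y134.69 F1485
M5
G00 X228.97 Y100.94
M3 S617
G01 X217.58 Y77.16 F1485
G01 X216.90 Y55.88
G01 X226.94 Y37.11
M5
G00 X82.31 Y69.21
M3 S617
G01 X209.58 Y69.21 F1485
G01 X209.58 Y42.76
G01 X82.31 Y42.76
G01 X82.31 Y69.21
M5
G00 X0.00 Y0.00

viewBox `0 0 312.14 150.10` with mm width/height → 1 unit = 1 mm. Flip: y_m = 150.10 − y_svg.

**Shape 1** — `<path>` cubic bezier, stroke `#0000ff` → score (S617, F1485). Control points (SVG): P0=(298.99,101.00), P1=(320.25,118.80), P2=(274.19,147.90), P3=(259.02,135.88); sampled at t=k/3. Machine vertices: (298.99,49.10) → (301.45,29.47) → (280.85,13.97) → (259.02,14.22). Open path.

**Shape 2** — `<polygon>` regular polygon, stroke `#ff00ff` → engrave (S314, F3408). Machine vertices: (188.63,142.93) → (212.84,111.38) → (197.62,74.64) → (158.19,69.45) → (133.98,101.00) → (149.20,137.74) → (188.63,142.93). Closed: final G1 returns to the first vertex.

**Shape 3** — `<path>` cubic bezier, stroke `#ff00ff` → engrave (S314, F3408). Control points (SVG): P0=(278.05,47.59), P1=(257.86,44.87), P2=(125.42,31.94), P3=(112.26,54.07); sampled at t=k/3. Machine vertices: (278.05,102.51) → (229.02,106.96) → (156.60,108.15) → (112.26,96.03). Open path.

**Shape 4** — `<polyline>` line segment, stroke `#0000ff` → score (S617, F1485). Machine vertices: (64.11,60.58) → (45.15,134.69). Open path.

**Shape 5** — `<path>` quadratic bezier, stroke `#0000ff` → score (S617, F1485). Control points (SVG): P0=(228.97,49.16), P1=(203.84,86.71), P2=(226.94,112.99); sampled at t=k/3. Machine vertices: (228.97,100.94) → (217.58,77.16) → (216.90,55.88) → (226.94,37.11). Open path.

**Shape 6** — `<polygon>` rectangle, stroke `#0000ff` → score (S617, F1485). Machine vertices: (82.31,69.21) → (209.58,69.21) → (209.58,42.76) → (82.31,42.76) → (82.31,69.21). Closed: final G1 returns to the first vertex.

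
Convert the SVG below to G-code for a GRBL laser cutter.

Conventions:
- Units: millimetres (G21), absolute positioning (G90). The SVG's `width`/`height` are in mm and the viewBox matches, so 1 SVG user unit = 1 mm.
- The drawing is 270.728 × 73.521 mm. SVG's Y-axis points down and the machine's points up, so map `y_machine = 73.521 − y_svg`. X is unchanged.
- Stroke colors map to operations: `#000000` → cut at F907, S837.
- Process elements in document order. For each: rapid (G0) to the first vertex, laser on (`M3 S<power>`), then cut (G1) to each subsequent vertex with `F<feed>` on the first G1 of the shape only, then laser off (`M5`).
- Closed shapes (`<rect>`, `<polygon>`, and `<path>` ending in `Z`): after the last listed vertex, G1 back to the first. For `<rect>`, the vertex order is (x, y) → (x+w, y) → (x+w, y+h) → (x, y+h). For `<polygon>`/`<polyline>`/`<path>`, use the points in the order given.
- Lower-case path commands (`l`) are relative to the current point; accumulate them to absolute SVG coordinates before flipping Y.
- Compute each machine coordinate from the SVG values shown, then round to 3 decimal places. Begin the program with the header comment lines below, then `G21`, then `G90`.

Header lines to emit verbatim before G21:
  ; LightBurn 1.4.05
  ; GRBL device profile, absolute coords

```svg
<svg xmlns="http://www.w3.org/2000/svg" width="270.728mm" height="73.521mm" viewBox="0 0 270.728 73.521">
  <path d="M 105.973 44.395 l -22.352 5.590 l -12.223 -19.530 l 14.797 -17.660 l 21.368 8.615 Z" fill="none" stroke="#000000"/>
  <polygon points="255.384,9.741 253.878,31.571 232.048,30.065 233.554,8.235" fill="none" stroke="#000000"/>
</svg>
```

; LightBurn 1.4.05
; GRBL device profile, absolute coords
G21
G90
G0 X105.973 Y29.126
M3 S837
G1 X83.621 Y23.536 F907
G1 X71.398 Y43.066
G1 X86.195 Y60.726
G1 X107.563 Y52.111
G1 X105.973 Y29.126
M5
G0 X255.384 Y63.780
M3 S837
G1 X253.878 Y41.950 F907
G1 X232.048 Y43.456
G1 X233.554 Y65.286
G1 X255.384 Y63.780
M5

viewBox `0 0 270.728 73.521` with mm width/height → 1 unit = 1 mm. Flip: y_m = 73.521 − y_svg.

**Shape 1** — `<path>` regular polygon, stroke `#000000` → cut (S837, F907). Machine vertices: (105.973,29.126) → (83.621,23.536) → (71.398,43.066) → (86.195,60.726) → (107.563,52.111) → (105.973,29.126). Closed: final G1 returns to the first vertex.

**Shape 2** — `<polygon>` regular polygon, stroke `#000000` → cut (S837, F907). Machine vertices: (255.384,63.780) → (253.878,41.950) → (232.048,43.456) → (233.554,65.286) → (255.384,63.780). Closed: final G1 returns to the first vertex.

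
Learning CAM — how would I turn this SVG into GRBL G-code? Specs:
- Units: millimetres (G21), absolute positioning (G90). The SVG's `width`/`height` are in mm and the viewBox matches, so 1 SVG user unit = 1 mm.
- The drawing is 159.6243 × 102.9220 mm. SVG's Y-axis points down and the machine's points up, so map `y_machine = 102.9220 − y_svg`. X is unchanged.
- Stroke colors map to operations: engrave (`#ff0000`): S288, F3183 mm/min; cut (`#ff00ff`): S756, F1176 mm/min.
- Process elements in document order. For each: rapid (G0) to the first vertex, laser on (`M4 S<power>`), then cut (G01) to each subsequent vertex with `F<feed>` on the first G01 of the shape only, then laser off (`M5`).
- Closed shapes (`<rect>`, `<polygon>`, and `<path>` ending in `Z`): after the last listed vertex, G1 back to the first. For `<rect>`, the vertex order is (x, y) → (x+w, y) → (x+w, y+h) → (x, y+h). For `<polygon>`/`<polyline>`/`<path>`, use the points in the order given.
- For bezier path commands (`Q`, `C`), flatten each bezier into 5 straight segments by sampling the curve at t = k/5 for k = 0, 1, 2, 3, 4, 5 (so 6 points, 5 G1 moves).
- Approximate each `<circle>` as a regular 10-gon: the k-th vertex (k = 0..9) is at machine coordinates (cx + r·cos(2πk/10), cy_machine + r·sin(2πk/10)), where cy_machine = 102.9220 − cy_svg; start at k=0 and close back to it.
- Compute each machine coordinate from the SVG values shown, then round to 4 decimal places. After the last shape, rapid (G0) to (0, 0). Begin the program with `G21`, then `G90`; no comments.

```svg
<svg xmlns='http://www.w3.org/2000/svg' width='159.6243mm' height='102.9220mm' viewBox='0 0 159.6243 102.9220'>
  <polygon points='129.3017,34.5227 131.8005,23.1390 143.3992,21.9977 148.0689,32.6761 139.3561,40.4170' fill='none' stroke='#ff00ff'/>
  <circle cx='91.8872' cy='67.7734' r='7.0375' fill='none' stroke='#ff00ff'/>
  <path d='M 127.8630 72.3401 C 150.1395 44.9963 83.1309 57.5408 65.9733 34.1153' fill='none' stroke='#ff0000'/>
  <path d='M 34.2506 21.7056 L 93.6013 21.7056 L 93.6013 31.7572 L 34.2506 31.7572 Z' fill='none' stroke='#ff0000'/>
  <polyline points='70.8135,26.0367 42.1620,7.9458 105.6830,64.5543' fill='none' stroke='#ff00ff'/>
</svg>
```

G21
G90
G0 X129.3017 Y68.3993
M4 S756
G01 X131.8005 Y79.7830 F1176
G01 X143.3992 Y80.9243
G01 X148.0689 Y70.2459
G01 X139.3561 Y62.5050
G01 X129.3017 Y68.3993
M5
G0 X98.9247 Y35.1486
M4 S756
G01 X97.5807 Y39.2851 F1176
G01 X94.0619 Y41.8417
G01 X89.7125 Y41.8417
G01 X86.1937 Y39.2851
G01 X84.8497 Y35.1486
G01 X86.1937 Y31.0121
G01 X89.7125 Y28.4555
G01 X94.0619 Y28.4555
G01 X97.5807 Y31.0121
G01 X98.9247 Y35.1486
M5
G0 X127.8630 Y30.5819
M4 S288
G01 X131.6278 Y42.8085 F3183
G01 X120.6427 Y49.1030
G01 X101.5862 Y53.1068
G01 X81.1369 Y58.4609
G01 X65.9733 Y68.8067
M5
G0 X34.2506 Y81.2164
M4 S288
G01 X93.6013 Y81.2164 F3183
G01 X93.6013 Y71.1648
G01 X34.2506 Y71.1648
G01 X34.2506 Y81.2164
M5
G0 X70.8135 Y76.8853
M4 S756
G01 X42.1620 Y94.9762 F1176
G01 X105.6830 Y38.3677
M5
G0 X0.0000 Y0.0000

1 u = 1 mm; y_m = 102.9220 − y.

[1] `<polygon>` regular polygon, #ff00ff→cut S756 F1176: (129.3017,68.3993) → (131.8005,79.7830) → (143.3992,80.9243) → (148.0689,70.2459) → (139.3561,62.5050) → (129.3017,68.3993) (closed)

[2] `<circle>` circle, #ff00ff→cut S756 F1176: (98.9247,35.1486) → (97.5807,39.2851) → (94.0619,41.8417) → (89.7125,41.8417) → (86.1937,39.2851) → (84.8497,35.1486) → (86.1937,31.0121) → (89.7125,28.4555) → (94.0619,28.4555) → (97.5807,31.0121) → (98.9247,35.1486) (closed)

[3] `<path>` cubic bezier, #ff0000→engrave S288 F3183: (127.8630,30.5819) → (131.6278,42.8085) → (120.6427,49.1030) → (101.5862,53.1068) → (81.1369,58.4609) → (65.9733,68.8067)

[4] `<path>` rectangle, #ff0000→engrave S288 F3183: (34.2506,81.2164) → (93.6013,81.2164) → (93.6013,71.1648) → (34.2506,71.1648) → (34.2506,81.2164) (closed)

[5] `<polyline>` open polyline, #ff00ff→cut S756 F1176: (70.8135,76.8853) → (42.1620,94.9762) → (105.6830,38.3677)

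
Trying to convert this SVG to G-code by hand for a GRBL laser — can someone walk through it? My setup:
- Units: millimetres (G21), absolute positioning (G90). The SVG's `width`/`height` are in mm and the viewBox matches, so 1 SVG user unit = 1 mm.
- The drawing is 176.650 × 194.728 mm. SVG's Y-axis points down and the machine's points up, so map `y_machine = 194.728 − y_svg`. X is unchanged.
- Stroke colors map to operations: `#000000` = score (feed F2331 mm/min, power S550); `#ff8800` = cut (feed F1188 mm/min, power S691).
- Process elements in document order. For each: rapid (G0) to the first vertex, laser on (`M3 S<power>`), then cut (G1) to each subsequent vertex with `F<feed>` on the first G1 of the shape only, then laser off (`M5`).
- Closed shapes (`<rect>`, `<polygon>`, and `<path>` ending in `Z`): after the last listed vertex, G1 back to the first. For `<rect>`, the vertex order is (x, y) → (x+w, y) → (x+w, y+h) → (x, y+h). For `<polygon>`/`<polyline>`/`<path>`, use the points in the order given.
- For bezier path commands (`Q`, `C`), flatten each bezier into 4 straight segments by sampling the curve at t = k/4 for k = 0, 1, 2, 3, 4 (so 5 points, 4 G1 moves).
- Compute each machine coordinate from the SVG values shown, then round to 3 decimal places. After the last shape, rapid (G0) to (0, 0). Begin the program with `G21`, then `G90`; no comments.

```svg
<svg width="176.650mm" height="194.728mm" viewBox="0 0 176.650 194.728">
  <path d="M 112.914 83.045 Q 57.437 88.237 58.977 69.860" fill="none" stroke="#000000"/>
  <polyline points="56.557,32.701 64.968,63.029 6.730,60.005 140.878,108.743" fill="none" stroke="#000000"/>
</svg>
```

1 u = 1 mm; y_m = 194.728 − y.

[1] `<path>` quadratic bezier, #000000→score S550 F2331: (112.914,111.683) → (88.739,110.560) → (71.691,112.383) → (61.771,117.153) → (58.977,124.868)

[2] `<polyline>` open polyline, #000000→score S550 F2331: (56.557,162.027) → (64.968,131.699) → (6.730,134.723) → (140.878,85.985)

G21
G90
G0 X112.914 Y111.683
M3 S550
G1 X88.739 Y110.560 F2331
G1 X71.691 Y112.383
G1 X61.771 Y117.153
G1 X58.977 Y124.868
M5
G0 X56.557 Y162.027
M3 S550
G1 X64.968 Y131.699 F2331
G1 X6.730 Y134.723
G1 X140.878 Y85.985
M5
G0 X0.000 Y0.000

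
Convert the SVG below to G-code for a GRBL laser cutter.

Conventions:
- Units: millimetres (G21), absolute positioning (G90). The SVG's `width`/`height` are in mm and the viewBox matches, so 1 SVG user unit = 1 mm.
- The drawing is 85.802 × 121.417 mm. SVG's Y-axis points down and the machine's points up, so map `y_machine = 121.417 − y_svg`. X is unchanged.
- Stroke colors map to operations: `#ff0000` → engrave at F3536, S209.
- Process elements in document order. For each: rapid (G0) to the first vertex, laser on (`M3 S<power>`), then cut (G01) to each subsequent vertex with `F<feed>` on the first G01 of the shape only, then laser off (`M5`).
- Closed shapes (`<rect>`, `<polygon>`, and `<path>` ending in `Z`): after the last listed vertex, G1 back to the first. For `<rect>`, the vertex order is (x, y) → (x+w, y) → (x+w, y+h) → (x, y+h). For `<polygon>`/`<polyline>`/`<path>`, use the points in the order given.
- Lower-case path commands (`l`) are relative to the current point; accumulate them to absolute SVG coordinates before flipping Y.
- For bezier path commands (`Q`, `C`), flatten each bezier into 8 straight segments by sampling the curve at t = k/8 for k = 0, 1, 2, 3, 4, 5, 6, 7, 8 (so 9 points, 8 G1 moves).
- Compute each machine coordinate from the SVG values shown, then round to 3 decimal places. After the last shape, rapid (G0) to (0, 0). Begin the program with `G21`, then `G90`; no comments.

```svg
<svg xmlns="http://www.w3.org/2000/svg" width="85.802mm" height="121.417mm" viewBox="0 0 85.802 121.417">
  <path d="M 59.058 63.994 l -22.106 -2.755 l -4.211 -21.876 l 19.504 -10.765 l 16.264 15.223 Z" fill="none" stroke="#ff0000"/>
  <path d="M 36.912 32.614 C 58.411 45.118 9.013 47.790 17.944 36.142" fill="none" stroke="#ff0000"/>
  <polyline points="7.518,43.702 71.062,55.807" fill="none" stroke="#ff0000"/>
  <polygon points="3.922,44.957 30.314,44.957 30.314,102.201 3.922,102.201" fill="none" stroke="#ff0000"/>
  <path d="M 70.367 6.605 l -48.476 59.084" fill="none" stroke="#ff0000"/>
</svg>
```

G21
G90
G0 X59.058 Y57.423
M3 S209
G01 X36.952 Y60.178 F3536
G01 X32.741 Y82.054
G01 X52.245 Y92.819
G01 X68.509 Y77.596
G01 X59.058 Y57.423
M5
G0 X36.912 Y88.803
M3 S209
G01 X41.903 Y84.584 F3536
G01 X41.762 Y81.339
G01 X38.003 Y79.121
G01 X32.141 Y77.982
G01 X25.690 Y77.976
G01 X20.163 Y79.154
G01 X17.077 Y81.569
G01 X17.944 Y85.275
M5
G0 X7.518 Y77.715
M3 S209
G01 X71.062 Y65.610 F3536
M5
G0 X3.922 Y76.460
M3 S209
G01 X30.314 Y76.460 F3536
G01 X30.314 Y19.216
G01 X3.922 Y19.216
G01 X3.922 Y76.460
M5
G0 X70.367 Y114.812
M3 S209
G01 X21.891 Y55.728 F3536
M5
G0 X0.000 Y0.000

Since the viewBox matches the mm dimensions, user units are millimetres directly. The only transform is the Y-flip y_m = 121.417 − y_svg.

Shape 1 is a regular polygon drawn with `<path>`. Its stroke #ff0000 means engrave at S209, F3536. After flipping Y the toolpath is (59.058,57.423) → (36.952,60.178) → (32.741,82.054) → (52.245,92.819) → (68.509,77.596) → (59.058,57.423), returning to the start.

Shape 2 is a cubic bezier drawn with `<path>`. Its stroke #ff0000 means engrave at S209, F3536. After flipping Y the toolpath is (36.912,88.803) → (41.903,84.584) → (41.762,81.339) → (38.003,79.121) → (32.141,77.982) → (25.690,77.976) → (20.163,79.154) → (17.077,81.569) → (17.944,85.275).

Shape 3 is a line segment drawn with `<polyline>`. Its stroke #ff0000 means engrave at S209, F3536. After flipping Y the toolpath is (7.518,77.715) → (71.062,65.610).

Shape 4 is a rectangle drawn with `<polygon>`. Its stroke #ff0000 means engrave at S209, F3536. After flipping Y the toolpath is (3.922,76.460) → (30.314,76.460) → (30.314,19.216) → (3.922,19.216) → (3.922,76.460), returning to the start.

Shape 5 is a line segment drawn with `<path>`. Its stroke #ff0000 means engrave at S209, F3536. After flipping Y the toolpath is (70.367,114.812) → (21.891,55.728).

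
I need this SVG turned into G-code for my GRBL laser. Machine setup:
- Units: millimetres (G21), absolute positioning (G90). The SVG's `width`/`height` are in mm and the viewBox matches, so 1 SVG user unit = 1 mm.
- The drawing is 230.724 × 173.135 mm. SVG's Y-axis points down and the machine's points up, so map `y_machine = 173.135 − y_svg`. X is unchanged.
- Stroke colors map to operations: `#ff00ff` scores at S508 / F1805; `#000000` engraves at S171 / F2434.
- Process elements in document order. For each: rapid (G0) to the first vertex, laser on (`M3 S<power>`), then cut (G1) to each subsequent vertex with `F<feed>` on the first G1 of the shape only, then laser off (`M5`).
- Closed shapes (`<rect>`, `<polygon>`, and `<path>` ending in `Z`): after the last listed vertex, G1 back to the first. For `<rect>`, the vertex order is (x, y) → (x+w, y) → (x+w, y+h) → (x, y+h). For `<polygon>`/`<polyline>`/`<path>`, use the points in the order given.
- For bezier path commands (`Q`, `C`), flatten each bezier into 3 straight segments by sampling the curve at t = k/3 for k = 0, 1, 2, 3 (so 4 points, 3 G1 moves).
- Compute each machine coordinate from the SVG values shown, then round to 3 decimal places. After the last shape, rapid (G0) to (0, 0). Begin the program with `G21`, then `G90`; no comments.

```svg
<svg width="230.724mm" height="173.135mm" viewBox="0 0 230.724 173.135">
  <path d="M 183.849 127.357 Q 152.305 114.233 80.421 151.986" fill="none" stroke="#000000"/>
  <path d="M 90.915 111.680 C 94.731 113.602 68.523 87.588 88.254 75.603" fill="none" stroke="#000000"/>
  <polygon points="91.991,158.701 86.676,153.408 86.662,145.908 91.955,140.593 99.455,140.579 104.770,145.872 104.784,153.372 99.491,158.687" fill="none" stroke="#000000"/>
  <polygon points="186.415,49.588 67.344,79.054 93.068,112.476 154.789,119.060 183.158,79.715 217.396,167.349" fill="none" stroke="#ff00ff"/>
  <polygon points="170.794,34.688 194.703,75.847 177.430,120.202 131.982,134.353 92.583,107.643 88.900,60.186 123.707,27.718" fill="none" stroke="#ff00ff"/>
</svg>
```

G21
G90
G0 X183.849 Y45.778
M3 S171
G1 X158.337 Y48.874 F2434
G1 X123.861 Y40.665
G1 X80.421 Y21.149
M5
G0 X90.915 Y61.455
M3 S171
G1 X87.536 Y67.291 F2434
G1 X81.023 Y82.425
G1 X88.254 Y97.532
M5
G0 X91.991 Y14.434
M3 S171
G1 X86.676 Y19.727 F2434
G1 X86.662 Y27.227
G1 X91.955 Y32.542
G1 X99.455 Y32.556
G1 X104.770 Y27.263
G1 X104.784 Y19.763
G1 X99.491 Y14.448
G1 X91.991 Y14.434
M5
G0 X186.415 Y123.547
M3 S508
G1 X67.344 Y94.081 F1805
G1 X93.068 Y60.659
G1 X154.789 Y54.075
G1 X183.158 Y93.420
G1 X217.396 Y5.786
G1 X186.415 Y123.547
M5
G0 X170.794 Y138.447
M3 S508
G1 X194.703 Y97.288 F1805
G1 X177.430 Y52.933
G1 X131.982 Y38.782
G1 X92.583 Y65.492
G1 X88.900 Y112.949
G1 X123.707 Y145.417
G1 X170.794 Y138.447
M5
G0 X0.000 Y0.000

viewBox `0 0 230.724 173.135` with mm width/height → 1 unit = 1 mm. Flip: y_m = 173.135 − y_svg.

**Shape 1** — `<path>` quadratic bezier, stroke `#000000` → engrave (S171, F2434). Control points (SVG): P0=(183.849,127.357), P1=(152.305,114.233), P2=(80.421,151.986); sampled at t=k/3. Machine vertices: (183.849,45.778) → (158.337,48.874) → (123.861,40.665) → (80.421,21.149). Open path.

**Shape 2** — `<path>` cubic bezier, stroke `#000000` → engrave (S171, F2434). Control points (SVG): P0=(90.915,111.680), P1=(94.731,113.602), P2=(68.523,87.588), P3=(88.254,75.603); sampled at t=k/3. Machine vertices: (90.915,61.455) → (87.536,67.291) → (81.023,82.425) → (88.254,97.532). Open path.

**Shape 3** — `<polygon>` regular polygon, stroke `#000000` → engrave (S171, F2434). Machine vertices: (91.991,14.434) → (86.676,19.727) → (86.662,27.227) → (91.955,32.542) → (99.455,32.556) → (104.770,27.263) → (104.784,19.763) → (99.491,14.448) → (91.991,14.434). Closed: final G1 returns to the first vertex.

**Shape 4** — `<polygon>` closed polygon, stroke `#ff00ff` → score (S508, F1805). Machine vertices: (186.415,123.547) → (67.344,94.081) → (93.068,60.659) → (154.789,54.075) → (183.158,93.420) → (217.396,5.786) → (186.415,123.547). Closed: final G1 returns to the first vertex.

**Shape 5** — `<polygon>` regular polygon, stroke `#ff00ff` → score (S508, F1805). Machine vertices: (170.794,138.447) → (194.703,97.288) → (177.430,52.933) → (131.982,38.782) → (92.583,65.492) → (88.900,112.949) → (123.707,145.417) → (170.794,138.447). Closed: final G1 returns to the first vertex.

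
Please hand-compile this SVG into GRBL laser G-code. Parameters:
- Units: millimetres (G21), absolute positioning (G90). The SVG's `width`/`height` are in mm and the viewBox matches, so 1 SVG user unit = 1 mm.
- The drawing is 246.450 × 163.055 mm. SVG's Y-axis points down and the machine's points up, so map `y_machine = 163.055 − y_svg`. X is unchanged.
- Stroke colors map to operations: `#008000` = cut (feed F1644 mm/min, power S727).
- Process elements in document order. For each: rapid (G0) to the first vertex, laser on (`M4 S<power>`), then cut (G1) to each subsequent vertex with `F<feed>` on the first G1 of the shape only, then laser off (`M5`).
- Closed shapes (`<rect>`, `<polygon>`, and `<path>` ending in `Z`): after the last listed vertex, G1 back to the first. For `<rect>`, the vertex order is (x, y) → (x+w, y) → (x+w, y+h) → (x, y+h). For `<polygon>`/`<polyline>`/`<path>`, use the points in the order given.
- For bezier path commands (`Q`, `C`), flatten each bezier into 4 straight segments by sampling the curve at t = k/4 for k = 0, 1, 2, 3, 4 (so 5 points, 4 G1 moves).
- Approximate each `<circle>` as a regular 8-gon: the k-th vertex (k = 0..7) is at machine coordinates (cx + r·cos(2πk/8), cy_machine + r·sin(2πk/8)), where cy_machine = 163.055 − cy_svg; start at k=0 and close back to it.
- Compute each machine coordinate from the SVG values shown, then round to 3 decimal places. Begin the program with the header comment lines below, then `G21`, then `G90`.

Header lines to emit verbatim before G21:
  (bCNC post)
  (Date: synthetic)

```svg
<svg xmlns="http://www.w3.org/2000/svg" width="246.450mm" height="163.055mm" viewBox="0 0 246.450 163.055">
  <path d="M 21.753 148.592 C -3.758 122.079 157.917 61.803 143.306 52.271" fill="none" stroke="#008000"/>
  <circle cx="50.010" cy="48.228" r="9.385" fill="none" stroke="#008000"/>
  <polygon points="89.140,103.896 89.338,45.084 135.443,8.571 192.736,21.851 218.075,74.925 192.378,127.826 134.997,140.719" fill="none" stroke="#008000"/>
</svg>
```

(bCNC post)
(Date: synthetic)
G21
G90
G0 X21.753 Y14.463
M4 S727
G1 X32.038 Y39.358 F1644
G1 X78.442 Y68.991
G1 X126.890 Y95.441
G1 X143.306 Y110.784
M5
G0 X59.395 Y114.827
M4 S727
G1 X56.646 Y121.463 F1644
G1 X50.010 Y124.212
G1 X43.374 Y121.463
G1 X40.625 Y114.827
G1 X43.374 Y108.191
G1 X50.010 Y105.442
G1 X56.646 Y108.191
G1 X59.395 Y114.827
M5
G0 X89.140 Y59.159
M4 S727
G1 X89.338 Y117.971 F1644
G1 X135.443 Y154.484
G1 X192.736 Y141.204
G1 X218.075 Y88.130
G1 X192.378 Y35.229
G1 X134.997 Y22.336
G1 X89.140 Y59.159
M5

1 u = 1 mm; y_m = 163.055 − y.

[1] `<path>` cubic bezier, #008000→cut S727 F1644: (21.753,14.463) → (32.038,39.358) → (78.442,68.991) → (126.890,95.441) → (143.306,110.784)

[2] `<circle>` circle, #008000→cut S727 F1644: (59.395,114.827) → (56.646,121.463) → (50.010,124.212) → (43.374,121.463) → (40.625,114.827) → (43.374,108.191) → (50.010,105.442) → (56.646,108.191) → (59.395,114.827) (closed)

[3] `<polygon>` regular polygon, #008000→cut S727 F1644: (89.140,59.159) → (89.338,117.971) → (135.443,154.484) → (192.736,141.204) → (218.075,88.130) → (192.378,35.229) → (134.997,22.336) → (89.140,59.159) (closed)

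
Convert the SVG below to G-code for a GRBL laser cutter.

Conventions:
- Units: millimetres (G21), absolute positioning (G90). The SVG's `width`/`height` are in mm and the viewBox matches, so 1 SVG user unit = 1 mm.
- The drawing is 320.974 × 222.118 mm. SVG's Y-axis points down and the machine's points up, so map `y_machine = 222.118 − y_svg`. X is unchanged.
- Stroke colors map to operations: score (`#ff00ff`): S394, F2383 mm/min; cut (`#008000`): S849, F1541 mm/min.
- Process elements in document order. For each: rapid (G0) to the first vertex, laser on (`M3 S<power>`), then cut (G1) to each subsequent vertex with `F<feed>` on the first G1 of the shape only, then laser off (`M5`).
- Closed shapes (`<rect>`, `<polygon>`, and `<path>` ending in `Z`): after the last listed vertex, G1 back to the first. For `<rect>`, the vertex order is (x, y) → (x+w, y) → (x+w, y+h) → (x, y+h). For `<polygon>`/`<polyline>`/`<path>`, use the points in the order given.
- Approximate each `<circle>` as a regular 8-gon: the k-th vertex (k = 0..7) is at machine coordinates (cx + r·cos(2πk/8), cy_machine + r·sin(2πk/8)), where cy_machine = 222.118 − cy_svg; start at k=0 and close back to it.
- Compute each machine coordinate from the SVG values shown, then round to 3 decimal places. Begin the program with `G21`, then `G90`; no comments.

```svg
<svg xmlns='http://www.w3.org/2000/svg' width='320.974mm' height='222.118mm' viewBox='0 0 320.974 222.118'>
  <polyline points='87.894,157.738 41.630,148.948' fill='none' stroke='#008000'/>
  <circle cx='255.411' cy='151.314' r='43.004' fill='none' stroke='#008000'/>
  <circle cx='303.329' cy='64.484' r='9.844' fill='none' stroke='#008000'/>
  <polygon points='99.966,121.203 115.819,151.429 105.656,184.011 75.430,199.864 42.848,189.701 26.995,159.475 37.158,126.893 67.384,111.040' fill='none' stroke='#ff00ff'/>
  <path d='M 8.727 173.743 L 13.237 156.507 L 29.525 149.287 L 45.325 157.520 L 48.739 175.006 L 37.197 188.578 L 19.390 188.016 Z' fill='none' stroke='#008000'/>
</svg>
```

G21
G90
G0 X87.894 Y64.380
M3 S849
G1 X41.630 Y73.170 F1541
M5
G0 X298.415 Y70.804
M3 S849
G1 X285.819 Y101.212 F1541
G1 X255.411 Y113.808
G1 X225.003 Y101.212
G1 X212.407 Y70.804
G1 X225.003 Y40.396
G1 X255.411 Y27.800
G1 X285.819 Y40.396
G1 X298.415 Y70.804
M5
G0 X313.173 Y157.634
M3 S849
G1 X310.290 Y164.595 F1541
G1 X303.329 Y167.478
G1 X296.368 Y164.595
G1 X293.485 Y157.634
G1 X296.368 Y150.673
G1 X303.329 Y147.790
G1 X310.290 Y150.673
G1 X313.173 Y157.634
M5
G0 X99.966 Y100.915
M3 S394
G1 X115.819 Y70.689 F2383
G1 X105.656 Y38.107
G1 X75.430 Y22.254
G1 X42.848 Y32.417
G1 X26.995 Y62.643
G1 X37.158 Y95.225
G1 X67.384 Y111.078
G1 X99.966 Y100.915
M5
G0 X8.727 Y48.375
M3 S849
G1 X13.237 Y65.611 F1541
G1 X29.525 Y72.831
G1 X45.325 Y64.598
G1 X48.739 Y47.112
G1 X37.197 Y33.540
G1 X19.390 Y34.102
G1 X8.727 Y48.375
M5

Since the viewBox matches the mm dimensions, user units are millimetres directly. The only transform is the Y-flip y_m = 222.118 − y_svg.

Shape 1 is a line segment drawn with `<polyline>`. Its stroke #008000 means cut at S849, F1541. After flipping Y the toolpath is (87.894,64.380) → (41.630,73.170).

Shape 2 is a circle drawn with `<circle>`. Its stroke #008000 means cut at S849, F1541. After flipping Y the toolpath is (298.415,70.804) → (285.819,101.212) → (255.411,113.808) → (225.003,101.212) → (212.407,70.804) → (225.003,40.396) → (255.411,27.800) → (285.819,40.396) → (298.415,70.804), returning to the start.

Shape 3 is a circle drawn with `<circle>`. Its stroke #008000 means cut at S849, F1541. After flipping Y the toolpath is (313.173,157.634) → (310.290,164.595) → (303.329,167.478) → (296.368,164.595) → (293.485,157.634) → (296.368,150.673) → (303.329,147.790) → (310.290,150.673) → (313.173,157.634), returning to the start.

Shape 4 is a regular polygon drawn with `<polygon>`. Its stroke #ff00ff means score at S394, F2383. After flipping Y the toolpath is (99.966,100.915) → (115.819,70.689) → (105.656,38.107) → (75.430,22.254) → (42.848,32.417) → (26.995,62.643) → (37.158,95.225) → (67.384,111.078) → (99.966,100.915), returning to the start.

Shape 5 is a regular polygon drawn with `<path>`. Its stroke #008000 means cut at S849, F1541. After flipping Y the toolpath is (8.727,48.375) → (13.237,65.611) → (29.525,72.831) → (45.325,64.598) → (48.739,47.112) → (37.197,33.540) → (19.390,34.102) → (8.727,48.375), returning to the start.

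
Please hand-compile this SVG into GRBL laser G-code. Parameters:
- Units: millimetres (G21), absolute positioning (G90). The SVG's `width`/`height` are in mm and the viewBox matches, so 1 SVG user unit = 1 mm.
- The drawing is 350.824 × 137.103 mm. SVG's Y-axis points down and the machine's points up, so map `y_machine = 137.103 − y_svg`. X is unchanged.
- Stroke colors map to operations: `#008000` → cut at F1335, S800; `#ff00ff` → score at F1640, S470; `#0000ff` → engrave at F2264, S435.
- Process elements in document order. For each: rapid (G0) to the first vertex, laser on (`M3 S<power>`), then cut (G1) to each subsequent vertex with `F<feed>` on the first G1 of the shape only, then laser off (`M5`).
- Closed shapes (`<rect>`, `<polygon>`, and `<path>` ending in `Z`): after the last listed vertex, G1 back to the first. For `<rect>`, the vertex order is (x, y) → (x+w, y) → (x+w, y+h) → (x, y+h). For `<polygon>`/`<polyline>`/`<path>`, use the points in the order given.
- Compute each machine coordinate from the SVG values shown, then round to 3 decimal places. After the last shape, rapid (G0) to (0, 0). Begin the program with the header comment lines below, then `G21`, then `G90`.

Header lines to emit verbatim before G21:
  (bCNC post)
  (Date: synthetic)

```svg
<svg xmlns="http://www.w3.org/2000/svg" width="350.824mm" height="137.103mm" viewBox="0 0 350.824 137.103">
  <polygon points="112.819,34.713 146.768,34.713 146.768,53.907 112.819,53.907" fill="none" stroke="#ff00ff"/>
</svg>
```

(bCNC post)
(Date: synthetic)
G21
G90
G0 X112.819 Y102.390
M3 S470
G1 X146.768 Y102.390 F1640
G1 X146.768 Y83.196
G1 X112.819 Y83.196
G1 X112.819 Y102.390
M5
G0 X0.000 Y0.000

1 u = 1 mm; y_m = 137.103 − y.

[1] `<polygon>` rectangle, #ff00ff→score S470 F1640: (112.819,102.390) → (146.768,102.390) → (146.768,83.196) → (112.819,83.196) → (112.819,102.390) (closed)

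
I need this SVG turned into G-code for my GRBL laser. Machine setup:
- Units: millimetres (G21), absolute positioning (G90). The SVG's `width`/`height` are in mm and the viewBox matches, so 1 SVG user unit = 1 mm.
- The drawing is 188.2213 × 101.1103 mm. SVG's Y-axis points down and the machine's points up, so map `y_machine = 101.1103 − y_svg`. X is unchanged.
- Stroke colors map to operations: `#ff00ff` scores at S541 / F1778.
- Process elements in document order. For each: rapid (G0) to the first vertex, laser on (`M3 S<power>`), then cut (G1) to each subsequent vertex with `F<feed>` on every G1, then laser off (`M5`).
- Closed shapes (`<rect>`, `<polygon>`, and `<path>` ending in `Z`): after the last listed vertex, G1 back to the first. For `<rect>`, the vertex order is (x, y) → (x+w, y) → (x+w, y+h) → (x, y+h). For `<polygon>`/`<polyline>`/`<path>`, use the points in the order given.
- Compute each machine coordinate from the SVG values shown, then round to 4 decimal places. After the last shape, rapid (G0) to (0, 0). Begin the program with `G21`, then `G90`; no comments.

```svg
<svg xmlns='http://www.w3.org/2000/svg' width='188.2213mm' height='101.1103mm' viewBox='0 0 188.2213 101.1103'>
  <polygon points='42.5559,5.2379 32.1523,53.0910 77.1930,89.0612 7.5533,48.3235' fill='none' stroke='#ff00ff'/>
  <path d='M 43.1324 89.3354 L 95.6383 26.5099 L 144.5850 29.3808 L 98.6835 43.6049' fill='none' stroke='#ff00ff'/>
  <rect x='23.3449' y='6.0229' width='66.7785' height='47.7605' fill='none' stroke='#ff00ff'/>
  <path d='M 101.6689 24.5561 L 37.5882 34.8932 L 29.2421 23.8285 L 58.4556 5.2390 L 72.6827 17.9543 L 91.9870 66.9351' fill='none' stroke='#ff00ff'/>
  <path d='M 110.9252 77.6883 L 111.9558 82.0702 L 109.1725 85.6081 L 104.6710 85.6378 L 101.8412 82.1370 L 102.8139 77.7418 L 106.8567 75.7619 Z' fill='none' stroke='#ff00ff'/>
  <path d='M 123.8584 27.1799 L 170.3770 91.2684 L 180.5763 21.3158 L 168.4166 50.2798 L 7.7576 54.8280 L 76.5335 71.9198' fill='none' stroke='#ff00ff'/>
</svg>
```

viewBox `0 0 188.2213 101.1103` with mm width/height → 1 unit = 1 mm. Flip: y_m = 101.1103 − y_svg.

**Shape 1** — `<polygon>` closed polygon, stroke `#ff00ff` → score (S541, F1778). Machine vertices: (42.5559,95.8724) → (32.1523,48.0193) → (77.1930,12.0491) → (7.5533,52.7868) → (42.5559,95.8724). Closed: final G1 returns to the first vertex.

**Shape 2** — `<path>` open polyline, stroke `#ff00ff` → score (S541, F1778). Machine vertices: (43.1324,11.7749) → (95.6383,74.6004) → (144.5850,71.7295) → (98.6835,57.5054). Open path.

**Shape 3** — `<rect>` rectangle, stroke `#ff00ff` → score (S541, F1778). Machine vertices: (23.3449,95.0874) → (90.1234,95.0874) → (90.1234,47.3269) → (23.3449,47.3269) → (23.3449,95.0874). Closed: final G1 returns to the first vertex.

**Shape 4** — `<path>` open polyline, stroke `#ff00ff` → score (S541, F1778). Machine vertices: (101.6689,76.5542) → (37.5882,66.2171) → (29.2421,77.2818) → (58.4556,95.8713) → (72.6827,83.1560) → (91.9870,34.1752). Open path.

**Shape 5** — `<path>` regular polygon, stroke `#ff00ff` → score (S541, F1778). Machine vertices: (110.9252,23.4220) → (111.9558,19.0401) → (109.1725,15.5022) → (104.6710,15.4725) → (101.8412,18.9733) → (102.8139,23.3685) → (106.8567,25.3484) → (110.9252,23.4220). Closed: final G1 returns to the first vertex.

**Shape 6** — `<path>` open polyline, stroke `#ff00ff` → score (S541, F1778). Machine vertices: (123.8584,73.9304) → (170.3770,9.8419) → (180.5763,79.7945) → (168.4166,50.8305) → (7.7576,46.2823) → (76.5335,29.1905). Open path.

G21
G90
G0 X42.5559 Y95.8724
M3 S541
G1 X32.1523 Y48.0193 F1778
G1 X77.1930 Y12.0491 F1778
G1 X7.5533 Y52.7868 F1778
G1 X42.5559 Y95.8724 F1778
M5
G0 X43.1324 Y11.7749
M3 S541
G1 X95.6383 Y74.6004 F1778
G1 X144.5850 Y71.7295 F1778
G1 X98.6835 Y57.5054 F1778
M5
G0 X23.3449 Y95.0874
M3 S541
G1 X90.1234 Y95.0874 F1778
G1 X90.1234 Y47.3269 F1778
G1 X23.3449 Y47.3269 F1778
G1 X23.3449 Y95.0874 F1778
M5
G0 X101.6689 Y76.5542
M3 S541
G1 X37.5882 Y66.2171 F1778
G1 X29.2421 Y77.2818 F1778
G1 X58.4556 Y95.8713 F1778
G1 X72.6827 Y83.1560 F1778
G1 X91.9870 Y34.1752 F1778
M5
G0 X110.9252 Y23.4220
M3 S541
G1 X111.9558 Y19.0401 F1778
G1 X109.1725 Y15.5022 F1778
G1 X104.6710 Y15.4725 F1778
G1 X101.8412 Y18.9733 F1778
G1 X102.8139 Y23.3685 F1778
G1 X106.8567 Y25.3484 F1778
G1 X110.9252 Y23.4220 F1778
M5
G0 X123.8584 Y73.9304
M3 S541
G1 X170.3770 Y9.8419 F1778
G1 X180.5763 Y79.7945 F1778
G1 X168.4166 Y50.8305 F1778
G1 X7.7576 Y46.2823 F1778
G1 X76.5335 Y29.1905 F1778
M5
G0 X0.0000 Y0.0000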